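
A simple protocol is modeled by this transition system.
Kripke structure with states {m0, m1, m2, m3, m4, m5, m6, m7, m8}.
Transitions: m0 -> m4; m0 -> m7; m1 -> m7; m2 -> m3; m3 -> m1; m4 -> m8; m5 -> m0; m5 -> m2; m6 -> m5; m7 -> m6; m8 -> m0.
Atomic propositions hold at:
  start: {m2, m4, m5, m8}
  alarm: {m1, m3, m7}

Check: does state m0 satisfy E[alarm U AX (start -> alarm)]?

Sat(start -> alarm) = {m0, m1, m3, m6, m7}
Sat(AX (start -> alarm)) = {s : every successor in {m0, m1, m3, m6, m7}} = {m1, m2, m3, m7, m8}
E[alarm U AX (start -> alarm)]: least fixpoint, start Z0 = Sat(AX (start -> alarm)) = {m1, m2, m3, m7, m8}, add states in Sat(alarm) with some successor in Z. Already a fixed point.
Sat(E[alarm U AX (start -> alarm)]) = {m1, m2, m3, m7, m8}
m0 ∉ Sat(E[alarm U AX (start -> alarm)]) = {m1, m2, m3, m7, m8}, so the formula does not hold at m0.

No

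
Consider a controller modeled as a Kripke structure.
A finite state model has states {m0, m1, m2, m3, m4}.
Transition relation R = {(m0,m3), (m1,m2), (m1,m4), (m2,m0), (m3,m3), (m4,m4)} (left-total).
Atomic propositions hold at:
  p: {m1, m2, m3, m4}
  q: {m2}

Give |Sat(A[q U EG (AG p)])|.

2

AG p: greatest fixpoint, start Z0 = {m1, m2, m3, m4}, keep only states in Sat with every successor in Z. Z1 = {m1, m3, m4}; Z2 = {m3, m4}; fixed.
Sat(AG p) = {m3, m4}
EG (AG p): greatest fixpoint, start Z0 = {m3, m4}, keep only states in Sat with some successor in Z. Already a fixed point.
Sat(EG (AG p)) = {m3, m4}
A[q U EG (AG p)]: least fixpoint, start Z0 = Sat(EG (AG p)) = {m3, m4}, add states in Sat(q) with every successor in Z. Already a fixed point.
Sat(A[q U EG (AG p)]) = {m3, m4}
|Sat(A[q U EG (AG p)])| = |{m3, m4}| = 2.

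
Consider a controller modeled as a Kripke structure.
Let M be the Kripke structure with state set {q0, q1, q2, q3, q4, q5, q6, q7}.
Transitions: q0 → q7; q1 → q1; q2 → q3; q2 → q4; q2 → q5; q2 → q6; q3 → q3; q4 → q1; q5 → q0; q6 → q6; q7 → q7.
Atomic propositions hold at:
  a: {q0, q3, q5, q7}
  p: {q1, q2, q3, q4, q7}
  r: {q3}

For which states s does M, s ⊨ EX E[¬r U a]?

{q0, q2, q3, q5, q7}

Sat(¬r) = {q0, q1, q2, q4, q5, q6, q7}
E[¬r U a]: least fixpoint, start Z0 = Sat(a) = {q0, q3, q5, q7}, add states in Sat(¬r) with some successor in Z. Z1 = {q0, q2, q3, q5, q7}; fixed.
Sat(E[¬r U a]) = {q0, q2, q3, q5, q7}
Sat(EX E[¬r U a]) = {s : some successor in {q0, q2, q3, q5, q7}} = {q0, q2, q3, q5, q7}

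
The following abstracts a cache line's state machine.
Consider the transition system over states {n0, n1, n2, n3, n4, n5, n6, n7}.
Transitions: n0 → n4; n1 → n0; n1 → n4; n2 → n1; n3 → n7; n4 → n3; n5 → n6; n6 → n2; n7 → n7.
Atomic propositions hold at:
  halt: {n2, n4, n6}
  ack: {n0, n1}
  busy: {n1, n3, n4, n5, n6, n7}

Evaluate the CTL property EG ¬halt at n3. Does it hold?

Yes

Sat(¬halt) = {n0, n1, n3, n5, n7}
EG ¬halt: greatest fixpoint, start Z0 = {n0, n1, n3, n5, n7}, keep only states in Sat with some successor in Z. Z1 = {n1, n3, n7}; Z2 = {n3, n7}; fixed.
Sat(EG ¬halt) = {n3, n7}
n3 ∈ Sat(EG ¬halt) = {n3, n7}, so the formula holds at n3.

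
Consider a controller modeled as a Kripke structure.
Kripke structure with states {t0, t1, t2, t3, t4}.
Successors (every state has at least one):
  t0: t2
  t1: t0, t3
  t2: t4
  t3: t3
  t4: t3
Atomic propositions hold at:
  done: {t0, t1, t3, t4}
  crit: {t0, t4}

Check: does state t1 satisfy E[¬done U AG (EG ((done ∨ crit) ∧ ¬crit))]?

Sat(¬done) = {t2}
Sat(done ∨ crit) = {t0, t1, t3, t4}
Sat(¬crit) = {t1, t2, t3}
Sat((done ∨ crit) ∧ ¬crit) = {t1, t3}
EG ((done ∨ crit) ∧ ¬crit): greatest fixpoint, start Z0 = {t1, t3}, keep only states in Sat with some successor in Z. Already a fixed point.
Sat(EG ((done ∨ crit) ∧ ¬crit)) = {t1, t3}
AG (EG ((done ∨ crit) ∧ ¬crit)): greatest fixpoint, start Z0 = {t1, t3}, keep only states in Sat with every successor in Z. Z1 = {t3}; fixed.
Sat(AG (EG ((done ∨ crit) ∧ ¬crit))) = {t3}
E[¬done U AG (EG ((done ∨ crit) ∧ ¬crit))]: least fixpoint, start Z0 = Sat(AG (EG ((done ∨ crit) ∧ ¬crit))) = {t3}, add states in Sat(¬done) with some successor in Z. Already a fixed point.
Sat(E[¬done U AG (EG ((done ∨ crit) ∧ ¬crit))]) = {t3}
t1 ∉ Sat(E[¬done U AG (EG ((done ∨ crit) ∧ ¬crit))]) = {t3}, so the formula does not hold at t1.

No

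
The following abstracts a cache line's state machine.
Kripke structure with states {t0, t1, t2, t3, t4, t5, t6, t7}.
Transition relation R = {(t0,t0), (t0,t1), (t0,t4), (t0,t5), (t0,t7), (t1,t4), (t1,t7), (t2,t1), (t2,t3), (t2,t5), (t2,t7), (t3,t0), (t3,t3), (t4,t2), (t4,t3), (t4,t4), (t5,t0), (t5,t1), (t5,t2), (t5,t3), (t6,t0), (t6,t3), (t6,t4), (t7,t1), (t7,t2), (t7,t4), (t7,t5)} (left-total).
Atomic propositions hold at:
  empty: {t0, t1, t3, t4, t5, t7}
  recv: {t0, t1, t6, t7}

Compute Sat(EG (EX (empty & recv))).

Sat(empty & recv) = {t0, t1, t7}
Sat(EX (empty & recv)) = {s : some successor in {t0, t1, t7}} = {t0, t1, t2, t3, t5, t6, t7}
EG (EX (empty & recv)): greatest fixpoint, start Z0 = {t0, t1, t2, t3, t5, t6, t7}, keep only states in Sat with some successor in Z. Already a fixed point.
Sat(EG (EX (empty & recv))) = {t0, t1, t2, t3, t5, t6, t7}

{t0, t1, t2, t3, t5, t6, t7}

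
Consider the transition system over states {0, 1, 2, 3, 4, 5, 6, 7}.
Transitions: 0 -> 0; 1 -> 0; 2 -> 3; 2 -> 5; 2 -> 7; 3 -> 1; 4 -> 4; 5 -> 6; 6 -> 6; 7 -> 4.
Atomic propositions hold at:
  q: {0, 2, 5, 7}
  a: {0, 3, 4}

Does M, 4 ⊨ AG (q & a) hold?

No

Sat(q & a) = {0}
AG (q & a): greatest fixpoint, start Z0 = {0}, keep only states in Sat with every successor in Z. Already a fixed point.
Sat(AG (q & a)) = {0}
4 ∉ Sat(AG (q & a)) = {0}, so the formula does not hold at 4.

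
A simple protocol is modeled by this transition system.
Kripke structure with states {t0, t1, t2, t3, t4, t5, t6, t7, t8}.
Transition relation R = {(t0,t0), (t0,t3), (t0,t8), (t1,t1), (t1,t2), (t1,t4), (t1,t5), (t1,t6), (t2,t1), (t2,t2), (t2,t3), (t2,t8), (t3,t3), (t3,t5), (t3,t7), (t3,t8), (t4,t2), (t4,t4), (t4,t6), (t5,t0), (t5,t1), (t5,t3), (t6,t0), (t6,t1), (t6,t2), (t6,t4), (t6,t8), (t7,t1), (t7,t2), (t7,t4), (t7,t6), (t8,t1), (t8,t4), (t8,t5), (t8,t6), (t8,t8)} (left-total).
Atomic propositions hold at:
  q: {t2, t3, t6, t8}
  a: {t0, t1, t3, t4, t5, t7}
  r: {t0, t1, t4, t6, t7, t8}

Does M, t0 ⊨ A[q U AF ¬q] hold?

Sat(¬q) = {t0, t1, t4, t5, t7}
AF ¬q: least fixpoint, start Z0 = {t0, t1, t4, t5, t7}, add states with every successor in Z. Already a fixed point.
Sat(AF ¬q) = {t0, t1, t4, t5, t7}
A[q U AF ¬q]: least fixpoint, start Z0 = Sat(AF ¬q) = {t0, t1, t4, t5, t7}, add states in Sat(q) with every successor in Z. Already a fixed point.
Sat(A[q U AF ¬q]) = {t0, t1, t4, t5, t7}
t0 ∈ Sat(A[q U AF ¬q]) = {t0, t1, t4, t5, t7}, so the formula holds at t0.

Yes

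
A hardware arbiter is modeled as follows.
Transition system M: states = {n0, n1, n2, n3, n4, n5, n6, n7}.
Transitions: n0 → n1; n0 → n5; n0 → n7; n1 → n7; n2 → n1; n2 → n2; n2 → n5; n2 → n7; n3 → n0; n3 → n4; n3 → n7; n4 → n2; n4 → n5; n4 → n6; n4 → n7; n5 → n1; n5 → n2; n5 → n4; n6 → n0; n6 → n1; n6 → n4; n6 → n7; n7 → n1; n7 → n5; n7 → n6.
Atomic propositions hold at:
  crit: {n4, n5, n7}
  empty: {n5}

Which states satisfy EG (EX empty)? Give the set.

{n2, n4}

Sat(EX empty) = {s : some successor in {n5}} = {n0, n2, n4, n7}
EG (EX empty): greatest fixpoint, start Z0 = {n0, n2, n4, n7}, keep only states in Sat with some successor in Z. Z1 = {n0, n2, n4}; Z2 = {n2, n4}; fixed.
Sat(EG (EX empty)) = {n2, n4}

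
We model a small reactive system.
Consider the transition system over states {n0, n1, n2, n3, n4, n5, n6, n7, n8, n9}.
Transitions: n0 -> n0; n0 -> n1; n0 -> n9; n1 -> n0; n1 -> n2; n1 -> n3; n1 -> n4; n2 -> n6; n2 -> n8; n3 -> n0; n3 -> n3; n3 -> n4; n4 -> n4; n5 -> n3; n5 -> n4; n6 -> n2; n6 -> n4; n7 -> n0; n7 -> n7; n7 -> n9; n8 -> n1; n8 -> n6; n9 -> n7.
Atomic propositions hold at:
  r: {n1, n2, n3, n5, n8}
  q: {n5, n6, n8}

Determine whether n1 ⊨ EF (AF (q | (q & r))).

Yes

Sat(q & r) = {n5, n8}
Sat(q | (q & r)) = {n5, n6, n8}
AF (q | (q & r)): least fixpoint, start Z0 = {n5, n6, n8}, add states with every successor in Z. Z1 = {n2, n5, n6, n8}; fixed.
Sat(AF (q | (q & r))) = {n2, n5, n6, n8}
EF (AF (q | (q & r))): least fixpoint, start Z0 = {n2, n5, n6, n8}, add states with some successor in Z. Z1 = {n1, n2, n5, n6, n8}; Z2 = {n0, n1, n2, n5, n6, n8}; Z3 = {n0, n1, n2, n3, n5, n6, n7, n8}; Z4 = {n0, n1, n2, n3, n5, n6, n7, n8, n9}; fixed.
Sat(EF (AF (q | (q & r)))) = {n0, n1, n2, n3, n5, n6, n7, n8, n9}
n1 ∈ Sat(EF (AF (q | (q & r)))) = {n0, n1, n2, n3, n5, n6, n7, n8, n9}, so the formula holds at n1.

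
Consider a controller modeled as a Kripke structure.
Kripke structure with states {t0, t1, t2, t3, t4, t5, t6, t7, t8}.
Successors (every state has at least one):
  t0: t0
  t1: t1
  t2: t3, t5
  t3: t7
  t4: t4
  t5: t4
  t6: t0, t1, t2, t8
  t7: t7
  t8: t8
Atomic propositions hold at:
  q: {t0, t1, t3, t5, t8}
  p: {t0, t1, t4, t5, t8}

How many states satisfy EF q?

EF q: least fixpoint, start Z0 = {t0, t1, t3, t5, t8}, add states with some successor in Z. Z1 = {t0, t1, t2, t3, t5, t6, t8}; fixed.
Sat(EF q) = {t0, t1, t2, t3, t5, t6, t8}
|Sat(EF q)| = |{t0, t1, t2, t3, t5, t6, t8}| = 7.

7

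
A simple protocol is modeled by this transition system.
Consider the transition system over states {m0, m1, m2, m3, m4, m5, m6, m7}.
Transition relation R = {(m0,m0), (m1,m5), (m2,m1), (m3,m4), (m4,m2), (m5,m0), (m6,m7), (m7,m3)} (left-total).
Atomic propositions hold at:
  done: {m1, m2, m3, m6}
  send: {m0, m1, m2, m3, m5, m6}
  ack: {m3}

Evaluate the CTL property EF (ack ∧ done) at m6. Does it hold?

Yes

Sat(ack ∧ done) = {m3}
EF (ack ∧ done): least fixpoint, start Z0 = {m3}, add states with some successor in Z. Z1 = {m3, m7}; Z2 = {m3, m6, m7}; fixed.
Sat(EF (ack ∧ done)) = {m3, m6, m7}
m6 ∈ Sat(EF (ack ∧ done)) = {m3, m6, m7}, so the formula holds at m6.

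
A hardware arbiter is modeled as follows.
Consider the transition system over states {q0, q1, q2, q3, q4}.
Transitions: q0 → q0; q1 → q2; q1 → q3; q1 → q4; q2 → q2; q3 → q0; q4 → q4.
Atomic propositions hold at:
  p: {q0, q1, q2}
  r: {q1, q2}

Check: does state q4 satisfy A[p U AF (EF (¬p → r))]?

Sat(¬p) = {q3, q4}
Sat(¬p → r) = {q0, q1, q2}
EF (¬p → r): least fixpoint, start Z0 = {q0, q1, q2}, add states with some successor in Z. Z1 = {q0, q1, q2, q3}; fixed.
Sat(EF (¬p → r)) = {q0, q1, q2, q3}
AF (EF (¬p → r)): least fixpoint, start Z0 = {q0, q1, q2, q3}, add states with every successor in Z. Already a fixed point.
Sat(AF (EF (¬p → r))) = {q0, q1, q2, q3}
A[p U AF (EF (¬p → r))]: least fixpoint, start Z0 = Sat(AF (EF (¬p → r))) = {q0, q1, q2, q3}, add states in Sat(p) with every successor in Z. Already a fixed point.
Sat(A[p U AF (EF (¬p → r))]) = {q0, q1, q2, q3}
q4 ∉ Sat(A[p U AF (EF (¬p → r))]) = {q0, q1, q2, q3}, so the formula does not hold at q4.

No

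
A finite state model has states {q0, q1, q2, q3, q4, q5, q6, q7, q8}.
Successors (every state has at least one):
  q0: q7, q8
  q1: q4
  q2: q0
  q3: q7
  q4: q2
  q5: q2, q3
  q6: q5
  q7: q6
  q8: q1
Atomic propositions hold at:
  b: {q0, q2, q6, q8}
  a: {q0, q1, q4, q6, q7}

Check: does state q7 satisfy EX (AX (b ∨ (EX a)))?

Sat(EX a) = {s : some successor in {q0, q1, q4, q6, q7}} = {q0, q1, q2, q3, q7, q8}
Sat(b ∨ (EX a)) = {q0, q1, q2, q3, q6, q7, q8}
Sat(AX (b ∨ (EX a))) = {s : every successor in {q0, q1, q2, q3, q6, q7, q8}} = {q0, q2, q3, q4, q5, q7, q8}
Sat(EX (AX (b ∨ (EX a)))) = {s : some successor in {q0, q2, q3, q4, q5, q7, q8}} = {q0, q1, q2, q3, q4, q5, q6}
q7 ∉ Sat(EX (AX (b ∨ (EX a)))) = {q0, q1, q2, q3, q4, q5, q6}, so the formula does not hold at q7.

No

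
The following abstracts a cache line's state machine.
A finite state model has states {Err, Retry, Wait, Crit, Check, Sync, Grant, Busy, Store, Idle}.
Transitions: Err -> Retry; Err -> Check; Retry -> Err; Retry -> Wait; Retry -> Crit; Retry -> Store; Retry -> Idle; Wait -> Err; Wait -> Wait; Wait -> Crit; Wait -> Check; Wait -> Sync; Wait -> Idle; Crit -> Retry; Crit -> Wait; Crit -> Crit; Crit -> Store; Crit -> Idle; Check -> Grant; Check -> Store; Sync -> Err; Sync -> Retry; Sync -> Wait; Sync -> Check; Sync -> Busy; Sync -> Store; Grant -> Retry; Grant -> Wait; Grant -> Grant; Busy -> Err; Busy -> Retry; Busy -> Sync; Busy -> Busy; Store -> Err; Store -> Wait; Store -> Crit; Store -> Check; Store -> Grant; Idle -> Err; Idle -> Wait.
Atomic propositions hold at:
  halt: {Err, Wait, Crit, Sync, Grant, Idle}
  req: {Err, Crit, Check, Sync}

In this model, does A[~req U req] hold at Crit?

Sat(~req) = {Retry, Wait, Grant, Busy, Store, Idle}
A[~req U req]: least fixpoint, start Z0 = Sat(req) = {Err, Crit, Check, Sync}, add states in Sat(~req) with every successor in Z. Already a fixed point.
Sat(A[~req U req]) = {Err, Crit, Check, Sync}
Crit ∈ Sat(A[~req U req]) = {Err, Crit, Check, Sync}, so the formula holds at Crit.

Yes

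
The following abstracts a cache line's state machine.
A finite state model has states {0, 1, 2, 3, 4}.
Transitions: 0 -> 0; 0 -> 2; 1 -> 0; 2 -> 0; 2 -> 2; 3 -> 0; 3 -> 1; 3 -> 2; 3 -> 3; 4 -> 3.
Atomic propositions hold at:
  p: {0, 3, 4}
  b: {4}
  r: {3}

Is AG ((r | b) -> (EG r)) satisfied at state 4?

No

Sat(r | b) = {3, 4}
EG r: greatest fixpoint, start Z0 = {3}, keep only states in Sat with some successor in Z. Already a fixed point.
Sat(EG r) = {3}
Sat((r | b) -> (EG r)) = {0, 1, 2, 3}
AG ((r | b) -> (EG r)): greatest fixpoint, start Z0 = {0, 1, 2, 3}, keep only states in Sat with every successor in Z. Already a fixed point.
Sat(AG ((r | b) -> (EG r))) = {0, 1, 2, 3}
4 ∉ Sat(AG ((r | b) -> (EG r))) = {0, 1, 2, 3}, so the formula does not hold at 4.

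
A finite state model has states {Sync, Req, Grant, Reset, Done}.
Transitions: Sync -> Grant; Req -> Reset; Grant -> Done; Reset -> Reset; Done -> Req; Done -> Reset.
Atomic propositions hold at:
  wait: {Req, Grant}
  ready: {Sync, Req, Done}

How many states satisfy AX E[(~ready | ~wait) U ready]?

Sat(~ready) = {Grant, Reset}
Sat(~wait) = {Sync, Reset, Done}
Sat(~ready | ~wait) = {Sync, Grant, Reset, Done}
E[(~ready | ~wait) U ready]: least fixpoint, start Z0 = Sat(ready) = {Sync, Req, Done}, add states in Sat(~ready | ~wait) with some successor in Z. Z1 = {Sync, Req, Grant, Done}; fixed.
Sat(E[(~ready | ~wait) U ready]) = {Sync, Req, Grant, Done}
Sat(AX E[(~ready | ~wait) U ready]) = {s : every successor in {Sync, Req, Grant, Done}} = {Sync, Grant}
|Sat(AX E[(~ready | ~wait) U ready])| = |{Sync, Grant}| = 2.

2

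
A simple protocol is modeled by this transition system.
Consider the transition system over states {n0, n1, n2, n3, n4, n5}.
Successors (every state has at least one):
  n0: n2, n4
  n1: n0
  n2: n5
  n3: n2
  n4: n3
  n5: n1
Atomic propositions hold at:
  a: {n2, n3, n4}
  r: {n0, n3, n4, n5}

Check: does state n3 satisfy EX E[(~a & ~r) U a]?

Sat(~a) = {n0, n1, n5}
Sat(~r) = {n1, n2}
Sat(~a & ~r) = {n1}
E[(~a & ~r) U a]: least fixpoint, start Z0 = Sat(a) = {n2, n3, n4}, add states in Sat(~a & ~r) with some successor in Z. Already a fixed point.
Sat(E[(~a & ~r) U a]) = {n2, n3, n4}
Sat(EX E[(~a & ~r) U a]) = {s : some successor in {n2, n3, n4}} = {n0, n3, n4}
n3 ∈ Sat(EX E[(~a & ~r) U a]) = {n0, n3, n4}, so the formula holds at n3.

Yes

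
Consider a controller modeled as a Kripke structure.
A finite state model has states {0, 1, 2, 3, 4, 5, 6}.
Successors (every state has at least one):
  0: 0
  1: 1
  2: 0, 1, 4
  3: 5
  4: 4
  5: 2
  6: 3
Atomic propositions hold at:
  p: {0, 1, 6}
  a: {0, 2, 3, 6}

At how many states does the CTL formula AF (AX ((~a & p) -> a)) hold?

5

Sat(~a) = {1, 4, 5}
Sat(~a & p) = {1}
Sat((~a & p) -> a) = {0, 2, 3, 4, 5, 6}
Sat(AX ((~a & p) -> a)) = {s : every successor in {0, 2, 3, 4, 5, 6}} = {0, 3, 4, 5, 6}
AF (AX ((~a & p) -> a)): least fixpoint, start Z0 = {0, 3, 4, 5, 6}, add states with every successor in Z. Already a fixed point.
Sat(AF (AX ((~a & p) -> a))) = {0, 3, 4, 5, 6}
|Sat(AF (AX ((~a & p) -> a)))| = |{0, 3, 4, 5, 6}| = 5.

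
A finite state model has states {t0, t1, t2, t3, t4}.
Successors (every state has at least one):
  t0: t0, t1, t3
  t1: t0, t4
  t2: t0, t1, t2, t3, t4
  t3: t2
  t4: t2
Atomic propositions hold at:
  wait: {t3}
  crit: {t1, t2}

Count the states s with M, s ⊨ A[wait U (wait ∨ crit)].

3

Sat(wait ∨ crit) = {t1, t2, t3}
A[wait U (wait ∨ crit)]: least fixpoint, start Z0 = Sat((wait ∨ crit)) = {t1, t2, t3}, add states in Sat(wait) with every successor in Z. Already a fixed point.
Sat(A[wait U (wait ∨ crit)]) = {t1, t2, t3}
|Sat(A[wait U (wait ∨ crit)])| = |{t1, t2, t3}| = 3.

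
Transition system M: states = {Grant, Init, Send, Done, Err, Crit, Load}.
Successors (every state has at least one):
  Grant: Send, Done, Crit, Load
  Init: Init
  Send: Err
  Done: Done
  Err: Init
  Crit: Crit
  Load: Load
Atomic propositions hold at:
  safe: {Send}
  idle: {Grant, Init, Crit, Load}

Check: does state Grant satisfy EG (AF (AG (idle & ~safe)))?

No

Sat(~safe) = {Grant, Init, Done, Err, Crit, Load}
Sat(idle & ~safe) = {Grant, Init, Crit, Load}
AG (idle & ~safe): greatest fixpoint, start Z0 = {Grant, Init, Crit, Load}, keep only states in Sat with every successor in Z. Z1 = {Init, Crit, Load}; fixed.
Sat(AG (idle & ~safe)) = {Init, Crit, Load}
AF (AG (idle & ~safe)): least fixpoint, start Z0 = {Init, Crit, Load}, add states with every successor in Z. Z1 = {Init, Err, Crit, Load}; Z2 = {Init, Send, Err, Crit, Load}; fixed.
Sat(AF (AG (idle & ~safe))) = {Init, Send, Err, Crit, Load}
EG (AF (AG (idle & ~safe))): greatest fixpoint, start Z0 = {Init, Send, Err, Crit, Load}, keep only states in Sat with some successor in Z. Already a fixed point.
Sat(EG (AF (AG (idle & ~safe)))) = {Init, Send, Err, Crit, Load}
Grant ∉ Sat(EG (AF (AG (idle & ~safe)))) = {Init, Send, Err, Crit, Load}, so the formula does not hold at Grant.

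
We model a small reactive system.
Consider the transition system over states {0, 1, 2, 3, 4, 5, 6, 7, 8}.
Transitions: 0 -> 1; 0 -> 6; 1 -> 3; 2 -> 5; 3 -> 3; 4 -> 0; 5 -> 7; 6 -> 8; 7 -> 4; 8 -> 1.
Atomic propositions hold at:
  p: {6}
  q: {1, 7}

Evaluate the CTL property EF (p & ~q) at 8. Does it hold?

No

Sat(~q) = {0, 2, 3, 4, 5, 6, 8}
Sat(p & ~q) = {6}
EF (p & ~q): least fixpoint, start Z0 = {6}, add states with some successor in Z. Z1 = {0, 6}; Z2 = {0, 4, 6}; Z3 = {0, 4, 6, 7}; Z4 = {0, 4, 5, 6, 7}; Z5 = {0, 2, 4, 5, 6, 7}; fixed.
Sat(EF (p & ~q)) = {0, 2, 4, 5, 6, 7}
8 ∉ Sat(EF (p & ~q)) = {0, 2, 4, 5, 6, 7}, so the formula does not hold at 8.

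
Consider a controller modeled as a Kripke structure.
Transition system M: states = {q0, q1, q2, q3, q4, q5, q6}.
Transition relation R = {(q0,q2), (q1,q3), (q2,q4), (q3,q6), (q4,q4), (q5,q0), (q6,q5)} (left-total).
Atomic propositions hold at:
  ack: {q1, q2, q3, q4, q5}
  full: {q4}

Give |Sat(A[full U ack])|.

5

A[full U ack]: least fixpoint, start Z0 = Sat(ack) = {q1, q2, q3, q4, q5}, add states in Sat(full) with every successor in Z. Already a fixed point.
Sat(A[full U ack]) = {q1, q2, q3, q4, q5}
|Sat(A[full U ack])| = |{q1, q2, q3, q4, q5}| = 5.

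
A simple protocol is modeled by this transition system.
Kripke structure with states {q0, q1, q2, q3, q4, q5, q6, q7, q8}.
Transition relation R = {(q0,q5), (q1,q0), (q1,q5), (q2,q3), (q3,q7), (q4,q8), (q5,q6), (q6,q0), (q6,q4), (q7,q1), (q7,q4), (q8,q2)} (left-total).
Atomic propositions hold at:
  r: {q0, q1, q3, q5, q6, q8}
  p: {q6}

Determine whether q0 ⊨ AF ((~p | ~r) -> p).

Sat(~p) = {q0, q1, q2, q3, q4, q5, q7, q8}
Sat(~r) = {q2, q4, q7}
Sat(~p | ~r) = {q0, q1, q2, q3, q4, q5, q7, q8}
Sat((~p | ~r) -> p) = {q6}
AF ((~p | ~r) -> p): least fixpoint, start Z0 = {q6}, add states with every successor in Z. Z1 = {q5, q6}; Z2 = {q0, q5, q6}; Z3 = {q0, q1, q5, q6}; fixed.
Sat(AF ((~p | ~r) -> p)) = {q0, q1, q5, q6}
q0 ∈ Sat(AF ((~p | ~r) -> p)) = {q0, q1, q5, q6}, so the formula holds at q0.

Yes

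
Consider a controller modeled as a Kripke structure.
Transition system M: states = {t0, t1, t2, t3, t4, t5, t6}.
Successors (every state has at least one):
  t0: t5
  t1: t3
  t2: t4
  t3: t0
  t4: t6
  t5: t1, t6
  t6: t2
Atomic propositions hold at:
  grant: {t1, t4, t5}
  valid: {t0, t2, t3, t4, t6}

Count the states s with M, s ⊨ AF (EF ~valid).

Sat(~valid) = {t1, t5}
EF ~valid: least fixpoint, start Z0 = {t1, t5}, add states with some successor in Z. Z1 = {t0, t1, t5}; Z2 = {t0, t1, t3, t5}; fixed.
Sat(EF ~valid) = {t0, t1, t3, t5}
AF (EF ~valid): least fixpoint, start Z0 = {t0, t1, t3, t5}, add states with every successor in Z. Already a fixed point.
Sat(AF (EF ~valid)) = {t0, t1, t3, t5}
|Sat(AF (EF ~valid))| = |{t0, t1, t3, t5}| = 4.

4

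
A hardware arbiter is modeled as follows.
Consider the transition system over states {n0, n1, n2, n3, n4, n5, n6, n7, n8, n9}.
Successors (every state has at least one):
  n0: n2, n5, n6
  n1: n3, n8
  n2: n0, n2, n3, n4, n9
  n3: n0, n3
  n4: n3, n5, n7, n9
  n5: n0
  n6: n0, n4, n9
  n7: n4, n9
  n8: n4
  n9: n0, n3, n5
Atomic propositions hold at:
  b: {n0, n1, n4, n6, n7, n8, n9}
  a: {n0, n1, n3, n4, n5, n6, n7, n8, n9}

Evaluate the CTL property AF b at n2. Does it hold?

AF b: least fixpoint, start Z0 = {n0, n1, n4, n6, n7, n8, n9}, add states with every successor in Z. Z1 = {n0, n1, n4, n5, n6, n7, n8, n9}; fixed.
Sat(AF b) = {n0, n1, n4, n5, n6, n7, n8, n9}
n2 ∉ Sat(AF b) = {n0, n1, n4, n5, n6, n7, n8, n9}, so the formula does not hold at n2.

No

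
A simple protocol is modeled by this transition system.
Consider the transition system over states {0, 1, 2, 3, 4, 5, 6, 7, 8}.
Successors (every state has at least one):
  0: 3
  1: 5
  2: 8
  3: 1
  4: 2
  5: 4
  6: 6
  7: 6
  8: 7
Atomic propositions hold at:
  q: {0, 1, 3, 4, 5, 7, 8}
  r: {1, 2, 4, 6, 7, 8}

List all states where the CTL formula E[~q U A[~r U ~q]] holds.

{2, 6}

Sat(~q) = {2, 6}
Sat(~r) = {0, 3, 5}
A[~r U ~q]: least fixpoint, start Z0 = Sat(~q) = {2, 6}, add states in Sat(~r) with every successor in Z. Already a fixed point.
Sat(A[~r U ~q]) = {2, 6}
E[~q U A[~r U ~q]]: least fixpoint, start Z0 = Sat(A[~r U ~q]) = {2, 6}, add states in Sat(~q) with some successor in Z. Already a fixed point.
Sat(E[~q U A[~r U ~q]]) = {2, 6}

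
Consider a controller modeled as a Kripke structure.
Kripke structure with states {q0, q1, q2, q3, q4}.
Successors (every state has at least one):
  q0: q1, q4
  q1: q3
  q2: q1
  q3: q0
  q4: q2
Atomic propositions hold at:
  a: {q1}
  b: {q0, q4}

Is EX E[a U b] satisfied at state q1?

E[a U b]: least fixpoint, start Z0 = Sat(b) = {q0, q4}, add states in Sat(a) with some successor in Z. Already a fixed point.
Sat(E[a U b]) = {q0, q4}
Sat(EX E[a U b]) = {s : some successor in {q0, q4}} = {q0, q3}
q1 ∉ Sat(EX E[a U b]) = {q0, q3}, so the formula does not hold at q1.

No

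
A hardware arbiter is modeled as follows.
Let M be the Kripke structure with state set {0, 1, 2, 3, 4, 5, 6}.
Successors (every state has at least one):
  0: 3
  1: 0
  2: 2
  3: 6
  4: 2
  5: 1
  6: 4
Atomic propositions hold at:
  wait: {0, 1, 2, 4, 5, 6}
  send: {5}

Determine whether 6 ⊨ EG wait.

EG wait: greatest fixpoint, start Z0 = {0, 1, 2, 4, 5, 6}, keep only states in Sat with some successor in Z. Z1 = {1, 2, 4, 5, 6}; Z2 = {2, 4, 5, 6}; Z3 = {2, 4, 6}; fixed.
Sat(EG wait) = {2, 4, 6}
6 ∈ Sat(EG wait) = {2, 4, 6}, so the formula holds at 6.

Yes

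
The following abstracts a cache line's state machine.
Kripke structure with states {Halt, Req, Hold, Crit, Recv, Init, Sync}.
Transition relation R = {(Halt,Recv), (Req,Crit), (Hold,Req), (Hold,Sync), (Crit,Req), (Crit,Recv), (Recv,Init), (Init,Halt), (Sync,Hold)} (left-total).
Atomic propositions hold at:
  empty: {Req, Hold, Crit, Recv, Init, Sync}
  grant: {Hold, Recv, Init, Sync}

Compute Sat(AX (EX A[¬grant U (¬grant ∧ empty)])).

Sat(¬grant) = {Halt, Req, Crit}
Sat(¬grant ∧ empty) = {Req, Crit}
A[¬grant U (¬grant ∧ empty)]: least fixpoint, start Z0 = Sat((¬grant ∧ empty)) = {Req, Crit}, add states in Sat(¬grant) with every successor in Z. Already a fixed point.
Sat(A[¬grant U (¬grant ∧ empty)]) = {Req, Crit}
Sat(EX A[¬grant U (¬grant ∧ empty)]) = {s : some successor in {Req, Crit}} = {Req, Hold, Crit}
Sat(AX (EX A[¬grant U (¬grant ∧ empty)])) = {s : every successor in {Req, Hold, Crit}} = {Req, Sync}

{Req, Sync}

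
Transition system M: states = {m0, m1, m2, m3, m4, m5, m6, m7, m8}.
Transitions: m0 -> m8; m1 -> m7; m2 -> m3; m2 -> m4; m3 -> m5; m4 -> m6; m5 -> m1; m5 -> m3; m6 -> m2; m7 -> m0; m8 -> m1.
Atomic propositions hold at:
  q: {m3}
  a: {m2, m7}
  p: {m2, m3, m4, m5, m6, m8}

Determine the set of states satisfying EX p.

Sat(EX p) = {s : some successor in {m2, m3, m4, m5, m6, m8}} = {m0, m2, m3, m4, m5, m6}

{m0, m2, m3, m4, m5, m6}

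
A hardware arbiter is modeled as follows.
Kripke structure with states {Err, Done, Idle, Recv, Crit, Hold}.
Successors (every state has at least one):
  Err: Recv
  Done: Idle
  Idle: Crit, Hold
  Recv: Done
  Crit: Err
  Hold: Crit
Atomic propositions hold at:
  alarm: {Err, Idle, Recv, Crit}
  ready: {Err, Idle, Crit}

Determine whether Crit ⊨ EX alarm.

Sat(EX alarm) = {s : some successor in {Err, Idle, Recv, Crit}} = {Err, Done, Idle, Crit, Hold}
Crit ∈ Sat(EX alarm) = {Err, Done, Idle, Crit, Hold}, so the formula holds at Crit.

Yes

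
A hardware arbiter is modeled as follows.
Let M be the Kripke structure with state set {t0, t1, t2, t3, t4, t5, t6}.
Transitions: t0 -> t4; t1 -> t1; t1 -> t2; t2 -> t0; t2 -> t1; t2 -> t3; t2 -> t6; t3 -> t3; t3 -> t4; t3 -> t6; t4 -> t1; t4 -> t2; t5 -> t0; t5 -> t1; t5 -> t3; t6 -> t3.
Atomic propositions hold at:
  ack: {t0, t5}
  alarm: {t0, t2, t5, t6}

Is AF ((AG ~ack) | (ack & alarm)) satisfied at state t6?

No

Sat(~ack) = {t1, t2, t3, t4, t6}
AG ~ack: greatest fixpoint, start Z0 = {t1, t2, t3, t4, t6}, keep only states in Sat with every successor in Z. Z1 = {t1, t3, t4, t6}; Z2 = {t3, t6}; Z3 = {t6}; Z4 = ∅; fixed.
Sat(AG ~ack) = ∅
Sat(ack & alarm) = {t0, t5}
Sat((AG ~ack) | (ack & alarm)) = {t0, t5}
AF ((AG ~ack) | (ack & alarm)): least fixpoint, start Z0 = {t0, t5}, add states with every successor in Z. Already a fixed point.
Sat(AF ((AG ~ack) | (ack & alarm))) = {t0, t5}
t6 ∉ Sat(AF ((AG ~ack) | (ack & alarm))) = {t0, t5}, so the formula does not hold at t6.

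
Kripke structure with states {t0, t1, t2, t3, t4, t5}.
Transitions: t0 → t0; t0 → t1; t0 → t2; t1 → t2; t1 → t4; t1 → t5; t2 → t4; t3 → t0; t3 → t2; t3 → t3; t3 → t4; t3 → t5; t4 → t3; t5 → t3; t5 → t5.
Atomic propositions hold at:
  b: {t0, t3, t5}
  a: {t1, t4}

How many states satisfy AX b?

Sat(AX b) = {s : every successor in {t0, t3, t5}} = {t4, t5}
|Sat(AX b)| = |{t4, t5}| = 2.

2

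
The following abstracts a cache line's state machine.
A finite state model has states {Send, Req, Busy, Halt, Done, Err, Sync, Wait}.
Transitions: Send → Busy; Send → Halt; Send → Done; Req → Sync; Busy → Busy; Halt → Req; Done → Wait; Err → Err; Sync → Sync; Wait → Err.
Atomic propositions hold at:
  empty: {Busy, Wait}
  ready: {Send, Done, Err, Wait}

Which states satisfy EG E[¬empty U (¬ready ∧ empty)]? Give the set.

{Send, Busy}

Sat(¬empty) = {Send, Req, Halt, Done, Err, Sync}
Sat(¬ready) = {Req, Busy, Halt, Sync}
Sat(¬ready ∧ empty) = {Busy}
E[¬empty U (¬ready ∧ empty)]: least fixpoint, start Z0 = Sat((¬ready ∧ empty)) = {Busy}, add states in Sat(¬empty) with some successor in Z. Z1 = {Send, Busy}; fixed.
Sat(E[¬empty U (¬ready ∧ empty)]) = {Send, Busy}
EG E[¬empty U (¬ready ∧ empty)]: greatest fixpoint, start Z0 = {Send, Busy}, keep only states in Sat with some successor in Z. Already a fixed point.
Sat(EG E[¬empty U (¬ready ∧ empty)]) = {Send, Busy}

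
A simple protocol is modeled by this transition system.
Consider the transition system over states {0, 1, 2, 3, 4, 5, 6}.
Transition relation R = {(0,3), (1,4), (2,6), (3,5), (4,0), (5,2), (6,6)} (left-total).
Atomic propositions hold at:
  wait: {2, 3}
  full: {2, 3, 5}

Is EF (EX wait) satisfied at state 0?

Sat(EX wait) = {s : some successor in {2, 3}} = {0, 5}
EF (EX wait): least fixpoint, start Z0 = {0, 5}, add states with some successor in Z. Z1 = {0, 3, 4, 5}; Z2 = {0, 1, 3, 4, 5}; fixed.
Sat(EF (EX wait)) = {0, 1, 3, 4, 5}
0 ∈ Sat(EF (EX wait)) = {0, 1, 3, 4, 5}, so the formula holds at 0.

Yes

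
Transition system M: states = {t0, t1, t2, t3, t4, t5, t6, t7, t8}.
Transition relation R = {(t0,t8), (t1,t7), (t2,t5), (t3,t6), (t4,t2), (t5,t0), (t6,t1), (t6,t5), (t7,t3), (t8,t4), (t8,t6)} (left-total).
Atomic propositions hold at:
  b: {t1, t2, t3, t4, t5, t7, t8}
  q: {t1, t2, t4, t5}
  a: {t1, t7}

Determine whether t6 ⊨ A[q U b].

A[q U b]: least fixpoint, start Z0 = Sat(b) = {t1, t2, t3, t4, t5, t7, t8}, add states in Sat(q) with every successor in Z. Already a fixed point.
Sat(A[q U b]) = {t1, t2, t3, t4, t5, t7, t8}
t6 ∉ Sat(A[q U b]) = {t1, t2, t3, t4, t5, t7, t8}, so the formula does not hold at t6.

No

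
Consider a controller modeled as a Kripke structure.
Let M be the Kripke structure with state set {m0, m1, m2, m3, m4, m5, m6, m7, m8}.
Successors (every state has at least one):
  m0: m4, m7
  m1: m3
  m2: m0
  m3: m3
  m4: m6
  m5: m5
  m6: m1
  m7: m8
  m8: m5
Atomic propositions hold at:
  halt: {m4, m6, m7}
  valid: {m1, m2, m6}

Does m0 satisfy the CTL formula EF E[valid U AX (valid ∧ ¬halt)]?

Sat(¬halt) = {m0, m1, m2, m3, m5, m8}
Sat(valid ∧ ¬halt) = {m1, m2}
Sat(AX (valid ∧ ¬halt)) = {s : every successor in {m1, m2}} = {m6}
E[valid U AX (valid ∧ ¬halt)]: least fixpoint, start Z0 = Sat(AX (valid ∧ ¬halt)) = {m6}, add states in Sat(valid) with some successor in Z. Already a fixed point.
Sat(E[valid U AX (valid ∧ ¬halt)]) = {m6}
EF E[valid U AX (valid ∧ ¬halt)]: least fixpoint, start Z0 = {m6}, add states with some successor in Z. Z1 = {m4, m6}; Z2 = {m0, m4, m6}; Z3 = {m0, m2, m4, m6}; fixed.
Sat(EF E[valid U AX (valid ∧ ¬halt)]) = {m0, m2, m4, m6}
m0 ∈ Sat(EF E[valid U AX (valid ∧ ¬halt)]) = {m0, m2, m4, m6}, so the formula holds at m0.

Yes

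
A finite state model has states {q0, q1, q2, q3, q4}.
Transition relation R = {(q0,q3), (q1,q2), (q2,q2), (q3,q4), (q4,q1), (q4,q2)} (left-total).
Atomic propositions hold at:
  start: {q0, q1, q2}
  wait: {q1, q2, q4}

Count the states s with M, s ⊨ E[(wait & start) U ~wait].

2

Sat(wait & start) = {q1, q2}
Sat(~wait) = {q0, q3}
E[(wait & start) U ~wait]: least fixpoint, start Z0 = Sat(~wait) = {q0, q3}, add states in Sat(wait & start) with some successor in Z. Already a fixed point.
Sat(E[(wait & start) U ~wait]) = {q0, q3}
|Sat(E[(wait & start) U ~wait])| = |{q0, q3}| = 2.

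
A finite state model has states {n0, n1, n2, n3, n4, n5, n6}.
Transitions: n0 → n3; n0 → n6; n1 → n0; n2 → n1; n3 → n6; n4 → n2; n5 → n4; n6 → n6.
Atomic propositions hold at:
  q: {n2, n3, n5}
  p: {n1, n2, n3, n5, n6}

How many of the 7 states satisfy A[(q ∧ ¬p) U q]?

Sat(¬p) = {n0, n4}
Sat(q ∧ ¬p) = ∅
A[(q ∧ ¬p) U q]: least fixpoint, start Z0 = Sat(q) = {n2, n3, n5}, add states in Sat(q ∧ ¬p) with every successor in Z. Already a fixed point.
Sat(A[(q ∧ ¬p) U q]) = {n2, n3, n5}
|Sat(A[(q ∧ ¬p) U q])| = |{n2, n3, n5}| = 3.

3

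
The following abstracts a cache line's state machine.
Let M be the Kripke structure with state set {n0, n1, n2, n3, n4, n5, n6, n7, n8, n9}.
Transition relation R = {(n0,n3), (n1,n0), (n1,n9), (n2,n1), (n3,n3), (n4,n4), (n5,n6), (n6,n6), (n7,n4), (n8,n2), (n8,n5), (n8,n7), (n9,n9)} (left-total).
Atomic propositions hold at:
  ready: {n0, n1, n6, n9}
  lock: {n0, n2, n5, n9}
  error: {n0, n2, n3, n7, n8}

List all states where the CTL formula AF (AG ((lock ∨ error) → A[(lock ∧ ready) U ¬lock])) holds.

Sat(lock ∨ error) = {n0, n2, n3, n5, n7, n8, n9}
Sat(lock ∧ ready) = {n0, n9}
Sat(¬lock) = {n1, n3, n4, n6, n7, n8}
A[(lock ∧ ready) U ¬lock]: least fixpoint, start Z0 = Sat(¬lock) = {n1, n3, n4, n6, n7, n8}, add states in Sat(lock ∧ ready) with every successor in Z. Z1 = {n0, n1, n3, n4, n6, n7, n8}; fixed.
Sat(A[(lock ∧ ready) U ¬lock]) = {n0, n1, n3, n4, n6, n7, n8}
Sat((lock ∨ error) → A[(lock ∧ ready) U ¬lock]) = {n0, n1, n3, n4, n6, n7, n8}
AG ((lock ∨ error) → A[(lock ∧ ready) U ¬lock]): greatest fixpoint, start Z0 = {n0, n1, n3, n4, n6, n7, n8}, keep only states in Sat with every successor in Z. Z1 = {n0, n3, n4, n6, n7}; fixed.
Sat(AG ((lock ∨ error) → A[(lock ∧ ready) U ¬lock])) = {n0, n3, n4, n6, n7}
AF (AG ((lock ∨ error) → A[(lock ∧ ready) U ¬lock])): least fixpoint, start Z0 = {n0, n3, n4, n6, n7}, add states with every successor in Z. Z1 = {n0, n3, n4, n5, n6, n7}; fixed.
Sat(AF (AG ((lock ∨ error) → A[(lock ∧ ready) U ¬lock]))) = {n0, n3, n4, n5, n6, n7}

{n0, n3, n4, n5, n6, n7}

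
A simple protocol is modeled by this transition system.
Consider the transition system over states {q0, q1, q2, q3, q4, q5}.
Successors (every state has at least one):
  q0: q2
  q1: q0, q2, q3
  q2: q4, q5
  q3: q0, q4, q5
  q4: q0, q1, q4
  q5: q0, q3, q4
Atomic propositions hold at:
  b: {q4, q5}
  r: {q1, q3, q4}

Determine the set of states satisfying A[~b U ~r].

{q0, q2, q5}

Sat(~b) = {q0, q1, q2, q3}
Sat(~r) = {q0, q2, q5}
A[~b U ~r]: least fixpoint, start Z0 = Sat(~r) = {q0, q2, q5}, add states in Sat(~b) with every successor in Z. Already a fixed point.
Sat(A[~b U ~r]) = {q0, q2, q5}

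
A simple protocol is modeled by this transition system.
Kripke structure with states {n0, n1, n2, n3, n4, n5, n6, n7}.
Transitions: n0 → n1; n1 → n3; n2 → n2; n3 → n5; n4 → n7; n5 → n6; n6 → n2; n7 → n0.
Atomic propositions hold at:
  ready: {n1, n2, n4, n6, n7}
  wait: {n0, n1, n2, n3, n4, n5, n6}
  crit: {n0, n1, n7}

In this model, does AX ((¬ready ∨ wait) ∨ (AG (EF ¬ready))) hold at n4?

No

Sat(¬ready) = {n0, n3, n5}
Sat(¬ready ∨ wait) = {n0, n1, n2, n3, n4, n5, n6}
EF ¬ready: least fixpoint, start Z0 = {n0, n3, n5}, add states with some successor in Z. Z1 = {n0, n1, n3, n5, n7}; Z2 = {n0, n1, n3, n4, n5, n7}; fixed.
Sat(EF ¬ready) = {n0, n1, n3, n4, n5, n7}
AG (EF ¬ready): greatest fixpoint, start Z0 = {n0, n1, n3, n4, n5, n7}, keep only states in Sat with every successor in Z. Z1 = {n0, n1, n3, n4, n7}; Z2 = {n0, n1, n4, n7}; Z3 = {n0, n4, n7}; Z4 = {n4, n7}; Z5 = {n4}; Z6 = ∅; fixed.
Sat(AG (EF ¬ready)) = ∅
Sat((¬ready ∨ wait) ∨ (AG (EF ¬ready))) = {n0, n1, n2, n3, n4, n5, n6}
Sat(AX ((¬ready ∨ wait) ∨ (AG (EF ¬ready)))) = {s : every successor in {n0, n1, n2, n3, n4, n5, n6}} = {n0, n1, n2, n3, n5, n6, n7}
n4 ∉ Sat(AX ((¬ready ∨ wait) ∨ (AG (EF ¬ready)))) = {n0, n1, n2, n3, n5, n6, n7}, so the formula does not hold at n4.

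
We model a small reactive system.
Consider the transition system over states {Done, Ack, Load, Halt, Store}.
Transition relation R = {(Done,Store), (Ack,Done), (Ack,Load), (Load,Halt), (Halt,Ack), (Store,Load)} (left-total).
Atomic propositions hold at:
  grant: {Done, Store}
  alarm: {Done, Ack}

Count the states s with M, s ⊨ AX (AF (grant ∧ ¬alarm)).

1

Sat(¬alarm) = {Load, Halt, Store}
Sat(grant ∧ ¬alarm) = {Store}
AF (grant ∧ ¬alarm): least fixpoint, start Z0 = {Store}, add states with every successor in Z. Z1 = {Done, Store}; fixed.
Sat(AF (grant ∧ ¬alarm)) = {Done, Store}
Sat(AX (AF (grant ∧ ¬alarm))) = {s : every successor in {Done, Store}} = {Done}
|Sat(AX (AF (grant ∧ ¬alarm)))| = |{Done}| = 1.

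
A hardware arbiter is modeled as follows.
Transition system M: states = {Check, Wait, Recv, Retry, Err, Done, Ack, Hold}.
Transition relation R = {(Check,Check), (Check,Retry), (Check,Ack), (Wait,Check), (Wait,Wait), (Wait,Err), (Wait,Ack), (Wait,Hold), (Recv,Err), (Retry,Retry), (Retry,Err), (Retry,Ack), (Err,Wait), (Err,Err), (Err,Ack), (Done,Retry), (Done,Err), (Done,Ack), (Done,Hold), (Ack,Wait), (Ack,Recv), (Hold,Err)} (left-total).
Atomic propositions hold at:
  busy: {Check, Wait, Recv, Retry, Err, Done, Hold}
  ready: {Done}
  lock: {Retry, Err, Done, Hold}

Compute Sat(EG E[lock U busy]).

E[lock U busy]: least fixpoint, start Z0 = Sat(busy) = {Check, Wait, Recv, Retry, Err, Done, Hold}, add states in Sat(lock) with some successor in Z. Already a fixed point.
Sat(E[lock U busy]) = {Check, Wait, Recv, Retry, Err, Done, Hold}
EG E[lock U busy]: greatest fixpoint, start Z0 = {Check, Wait, Recv, Retry, Err, Done, Hold}, keep only states in Sat with some successor in Z. Already a fixed point.
Sat(EG E[lock U busy]) = {Check, Wait, Recv, Retry, Err, Done, Hold}

{Check, Wait, Recv, Retry, Err, Done, Hold}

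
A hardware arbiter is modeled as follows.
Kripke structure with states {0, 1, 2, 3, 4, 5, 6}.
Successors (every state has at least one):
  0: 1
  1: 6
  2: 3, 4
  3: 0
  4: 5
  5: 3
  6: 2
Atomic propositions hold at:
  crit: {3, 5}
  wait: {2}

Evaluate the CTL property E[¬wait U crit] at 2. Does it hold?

Sat(¬wait) = {0, 1, 3, 4, 5, 6}
E[¬wait U crit]: least fixpoint, start Z0 = Sat(crit) = {3, 5}, add states in Sat(¬wait) with some successor in Z. Z1 = {3, 4, 5}; fixed.
Sat(E[¬wait U crit]) = {3, 4, 5}
2 ∉ Sat(E[¬wait U crit]) = {3, 4, 5}, so the formula does not hold at 2.

No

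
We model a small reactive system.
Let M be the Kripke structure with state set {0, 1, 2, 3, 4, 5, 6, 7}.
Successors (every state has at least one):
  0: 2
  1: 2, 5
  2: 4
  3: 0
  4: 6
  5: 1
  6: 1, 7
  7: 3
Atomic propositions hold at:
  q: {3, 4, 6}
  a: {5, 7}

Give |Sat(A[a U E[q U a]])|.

4

E[q U a]: least fixpoint, start Z0 = Sat(a) = {5, 7}, add states in Sat(q) with some successor in Z. Z1 = {5, 6, 7}; Z2 = {4, 5, 6, 7}; fixed.
Sat(E[q U a]) = {4, 5, 6, 7}
A[a U E[q U a]]: least fixpoint, start Z0 = Sat(E[q U a]) = {4, 5, 6, 7}, add states in Sat(a) with every successor in Z. Already a fixed point.
Sat(A[a U E[q U a]]) = {4, 5, 6, 7}
|Sat(A[a U E[q U a]])| = |{4, 5, 6, 7}| = 4.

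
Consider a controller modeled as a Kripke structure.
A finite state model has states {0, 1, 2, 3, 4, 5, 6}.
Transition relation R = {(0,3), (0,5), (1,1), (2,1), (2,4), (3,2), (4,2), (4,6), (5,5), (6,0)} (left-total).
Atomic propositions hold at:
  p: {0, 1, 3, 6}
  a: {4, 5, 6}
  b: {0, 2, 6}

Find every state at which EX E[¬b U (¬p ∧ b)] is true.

{0, 2, 3, 4}

Sat(¬b) = {1, 3, 4, 5}
Sat(¬p) = {2, 4, 5}
Sat(¬p ∧ b) = {2}
E[¬b U (¬p ∧ b)]: least fixpoint, start Z0 = Sat((¬p ∧ b)) = {2}, add states in Sat(¬b) with some successor in Z. Z1 = {2, 3, 4}; fixed.
Sat(E[¬b U (¬p ∧ b)]) = {2, 3, 4}
Sat(EX E[¬b U (¬p ∧ b)]) = {s : some successor in {2, 3, 4}} = {0, 2, 3, 4}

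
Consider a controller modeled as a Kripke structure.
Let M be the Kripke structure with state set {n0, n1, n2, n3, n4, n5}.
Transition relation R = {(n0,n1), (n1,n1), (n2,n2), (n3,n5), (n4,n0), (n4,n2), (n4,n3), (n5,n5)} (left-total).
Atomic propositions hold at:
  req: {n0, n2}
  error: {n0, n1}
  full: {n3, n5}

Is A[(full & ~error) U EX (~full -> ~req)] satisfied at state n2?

Sat(~error) = {n2, n3, n4, n5}
Sat(full & ~error) = {n3, n5}
Sat(~full) = {n0, n1, n2, n4}
Sat(~req) = {n1, n3, n4, n5}
Sat(~full -> ~req) = {n1, n3, n4, n5}
Sat(EX (~full -> ~req)) = {s : some successor in {n1, n3, n4, n5}} = {n0, n1, n3, n4, n5}
A[(full & ~error) U EX (~full -> ~req)]: least fixpoint, start Z0 = Sat(EX (~full -> ~req)) = {n0, n1, n3, n4, n5}, add states in Sat(full & ~error) with every successor in Z. Already a fixed point.
Sat(A[(full & ~error) U EX (~full -> ~req)]) = {n0, n1, n3, n4, n5}
n2 ∉ Sat(A[(full & ~error) U EX (~full -> ~req)]) = {n0, n1, n3, n4, n5}, so the formula does not hold at n2.

No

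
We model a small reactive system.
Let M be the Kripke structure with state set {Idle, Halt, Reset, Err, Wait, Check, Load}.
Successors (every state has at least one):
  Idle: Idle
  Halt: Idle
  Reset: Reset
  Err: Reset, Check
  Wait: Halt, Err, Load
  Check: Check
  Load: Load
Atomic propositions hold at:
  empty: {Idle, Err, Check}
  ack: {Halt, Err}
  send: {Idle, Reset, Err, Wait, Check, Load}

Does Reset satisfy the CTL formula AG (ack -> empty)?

Yes

Sat(ack -> empty) = {Idle, Reset, Err, Wait, Check, Load}
AG (ack -> empty): greatest fixpoint, start Z0 = {Idle, Reset, Err, Wait, Check, Load}, keep only states in Sat with every successor in Z. Z1 = {Idle, Reset, Err, Check, Load}; fixed.
Sat(AG (ack -> empty)) = {Idle, Reset, Err, Check, Load}
Reset ∈ Sat(AG (ack -> empty)) = {Idle, Reset, Err, Check, Load}, so the formula holds at Reset.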